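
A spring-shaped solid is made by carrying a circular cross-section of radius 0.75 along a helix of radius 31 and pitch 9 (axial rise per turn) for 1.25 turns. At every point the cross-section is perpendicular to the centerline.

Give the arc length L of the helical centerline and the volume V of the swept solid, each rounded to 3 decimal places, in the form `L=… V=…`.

2πR = 2π·31 = 194.778745
per-turn = √(194.778745² + 9²) = √(37938.7593 + 81) = √38019.7593 = 194.986562
L = 1.25 × 194.986562 = 243.733202
V = π·0.75² × L = 1.767146 × 243.733202 = 430.712121

L=243.733 V=430.712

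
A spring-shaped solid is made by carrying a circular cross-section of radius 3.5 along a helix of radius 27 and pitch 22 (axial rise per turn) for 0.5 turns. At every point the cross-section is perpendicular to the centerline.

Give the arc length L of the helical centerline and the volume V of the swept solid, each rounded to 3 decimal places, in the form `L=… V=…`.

L=85.533 V=3291.706

2πR = 2π·27 = 169.646003
per-turn = √(169.646003² + 22²) = √(28779.7664 + 484) = √29263.7664 = 171.066556
L = 0.5 × 171.066556 = 85.533278
V = π·3.5² × L = 38.484510 × 85.533278 = 3291.706285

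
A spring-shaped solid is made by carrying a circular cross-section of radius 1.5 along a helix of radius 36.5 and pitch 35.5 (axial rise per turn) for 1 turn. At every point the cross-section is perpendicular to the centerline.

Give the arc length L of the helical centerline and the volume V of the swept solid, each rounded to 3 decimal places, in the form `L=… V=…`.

2πR = 2π·36.5 = 229.336264
per-turn = √(229.336264² + 35.5²) = √(52595.1219 + 1260.25) = √53855.3719 = 232.067602
L = 1 × 232.067602 = 232.067602
V = π·1.5² × L = 7.068583 × 232.067602 = 1640.389215

L=232.068 V=1640.389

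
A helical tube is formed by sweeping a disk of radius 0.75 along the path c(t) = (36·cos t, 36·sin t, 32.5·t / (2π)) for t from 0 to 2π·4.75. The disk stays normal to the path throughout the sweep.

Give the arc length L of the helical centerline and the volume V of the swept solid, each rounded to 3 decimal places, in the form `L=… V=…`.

2πR = 2π·36 = 226.194671
per-turn = √(226.194671² + 32.5²) = √(51164.0292 + 1056.25) = √52220.2792 = 228.517569
L = 4.75 × 228.517569 = 1085.458451
V = π·0.75² × L = 1.767146 × 1085.458451 = 1918.163417

L=1085.458 V=1918.163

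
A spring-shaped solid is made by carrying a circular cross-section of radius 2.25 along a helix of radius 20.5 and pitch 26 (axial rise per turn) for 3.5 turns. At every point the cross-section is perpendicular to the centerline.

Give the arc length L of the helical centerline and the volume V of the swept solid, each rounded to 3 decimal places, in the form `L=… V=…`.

L=459.911 V=7314.572

2πR = 2π·20.5 = 128.805299
per-turn = √(128.805299² + 26²) = √(16590.8050 + 676) = √17266.8050 = 131.403215
L = 3.5 × 131.403215 = 459.911254
V = π·2.25² × L = 15.904313 × 459.911254 = 7314.572442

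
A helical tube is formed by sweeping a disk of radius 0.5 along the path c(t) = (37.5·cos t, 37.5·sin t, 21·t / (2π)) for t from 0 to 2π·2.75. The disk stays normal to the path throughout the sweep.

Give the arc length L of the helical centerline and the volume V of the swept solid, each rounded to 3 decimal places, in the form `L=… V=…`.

2πR = 2π·37.5 = 235.619449
per-turn = √(235.619449² + 21²) = √(55516.5248 + 441) = √55957.5248 = 236.553429
L = 2.75 × 236.553429 = 650.521930
V = π·0.5² × L = 0.785398 × 650.521930 = 510.918729

L=650.522 V=510.919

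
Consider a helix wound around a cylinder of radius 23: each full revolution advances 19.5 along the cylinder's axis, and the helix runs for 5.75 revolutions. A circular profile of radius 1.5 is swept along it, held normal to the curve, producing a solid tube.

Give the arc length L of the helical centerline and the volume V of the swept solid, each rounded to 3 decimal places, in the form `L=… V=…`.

2πR = 2π·23 = 144.513262
per-turn = √(144.513262² + 19.5²) = √(20884.0829 + 380.25) = √21264.3329 = 145.822951
L = 5.75 × 145.822951 = 838.481966
V = π·1.5² × L = 7.068583 × 838.481966 = 5926.879764

L=838.482 V=5926.880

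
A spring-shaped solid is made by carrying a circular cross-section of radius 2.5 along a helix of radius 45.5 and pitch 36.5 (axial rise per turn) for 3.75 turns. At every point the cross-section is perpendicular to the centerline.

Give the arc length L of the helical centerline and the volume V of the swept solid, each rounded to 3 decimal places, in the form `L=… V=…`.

L=1080.771 V=21220.886

2πR = 2π·45.5 = 285.884931
per-turn = √(285.884931² + 36.5²) = √(81730.1940 + 1332.25) = √83062.4440 = 288.205559
L = 3.75 × 288.205559 = 1080.770845
V = π·2.5² × L = 19.634954 × 1080.770845 = 21220.885918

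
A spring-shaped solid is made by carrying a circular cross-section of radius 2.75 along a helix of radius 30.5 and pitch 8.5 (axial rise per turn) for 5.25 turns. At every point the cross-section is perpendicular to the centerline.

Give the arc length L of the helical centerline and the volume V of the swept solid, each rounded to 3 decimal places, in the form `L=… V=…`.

2πR = 2π·30.5 = 191.637152
per-turn = √(191.637152² + 8.5²) = √(36724.7980 + 72.25) = √36797.0480 = 191.825567
L = 5.25 × 191.825567 = 1007.084224
V = π·2.75² × L = 23.758294 × 1007.084224 = 23926.603530

L=1007.084 V=23926.604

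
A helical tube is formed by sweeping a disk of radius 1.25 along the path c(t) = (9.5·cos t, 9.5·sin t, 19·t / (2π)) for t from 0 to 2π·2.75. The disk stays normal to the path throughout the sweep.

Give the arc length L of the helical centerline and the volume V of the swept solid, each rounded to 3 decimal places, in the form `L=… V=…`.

2πR = 2π·9.5 = 59.690260
per-turn = √(59.690260² + 19²) = √(3562.9272 + 361) = √3923.9272 = 62.641258
L = 2.75 × 62.641258 = 172.263459
V = π·1.25² × L = 4.908739 × 172.263459 = 845.596278

L=172.263 V=845.596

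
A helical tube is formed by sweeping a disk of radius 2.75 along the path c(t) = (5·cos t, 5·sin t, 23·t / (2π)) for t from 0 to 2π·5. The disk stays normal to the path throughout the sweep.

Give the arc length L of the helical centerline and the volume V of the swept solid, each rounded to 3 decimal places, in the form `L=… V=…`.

L=194.677 V=4625.186

2πR = 2π·5 = 31.415927
per-turn = √(31.415927² + 23²) = √(986.9604 + 529) = √1515.9604 = 38.935337
L = 5 × 38.935337 = 194.676683
V = π·2.75² × L = 23.758294 × 194.676683 = 4625.185962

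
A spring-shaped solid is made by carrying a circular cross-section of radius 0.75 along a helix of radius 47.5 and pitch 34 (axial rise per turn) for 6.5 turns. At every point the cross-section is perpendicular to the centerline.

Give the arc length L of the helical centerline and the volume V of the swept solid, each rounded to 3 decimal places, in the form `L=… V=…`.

L=1952.481 V=3450.319

2πR = 2π·47.5 = 298.451302
per-turn = √(298.451302² + 34²) = √(89073.1797 + 1156) = √90229.1797 = 300.381723
L = 6.5 × 300.381723 = 1952.481202
V = π·0.75² × L = 1.767146 × 1952.481202 = 3450.319087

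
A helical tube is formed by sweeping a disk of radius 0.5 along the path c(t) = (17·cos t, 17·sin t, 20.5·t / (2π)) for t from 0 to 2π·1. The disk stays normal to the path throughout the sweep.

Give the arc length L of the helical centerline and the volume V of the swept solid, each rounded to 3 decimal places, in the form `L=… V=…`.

2πR = 2π·17 = 106.814150
per-turn = √(106.814150² + 20.5²) = √(11409.2627 + 420.25) = √11829.5127 = 108.763563
L = 1 × 108.763563 = 108.763563
V = π·0.5² × L = 0.785398 × 108.763563 = 85.422703

L=108.764 V=85.423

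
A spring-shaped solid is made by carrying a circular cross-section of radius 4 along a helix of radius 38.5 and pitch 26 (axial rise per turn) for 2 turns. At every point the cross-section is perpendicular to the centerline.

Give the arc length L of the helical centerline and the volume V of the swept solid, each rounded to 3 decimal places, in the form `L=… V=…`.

L=486.592 V=24458.769

2πR = 2π·38.5 = 241.902634
per-turn = √(241.902634² + 26²) = √(58516.8845 + 676) = √59192.8845 = 243.295878
L = 2 × 243.295878 = 486.591757
V = π·4² × L = 50.265482 × 486.591757 = 24458.769425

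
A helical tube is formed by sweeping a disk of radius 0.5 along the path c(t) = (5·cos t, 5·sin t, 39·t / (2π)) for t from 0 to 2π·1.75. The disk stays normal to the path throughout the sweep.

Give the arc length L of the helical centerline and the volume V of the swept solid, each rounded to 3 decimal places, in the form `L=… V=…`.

L=87.639 V=68.832

2πR = 2π·5 = 31.415927
per-turn = √(31.415927² + 39²) = √(986.9604 + 1521) = √2507.9604 = 50.079541
L = 1.75 × 50.079541 = 87.639197
V = π·0.5² × L = 0.785398 × 87.639197 = 68.831664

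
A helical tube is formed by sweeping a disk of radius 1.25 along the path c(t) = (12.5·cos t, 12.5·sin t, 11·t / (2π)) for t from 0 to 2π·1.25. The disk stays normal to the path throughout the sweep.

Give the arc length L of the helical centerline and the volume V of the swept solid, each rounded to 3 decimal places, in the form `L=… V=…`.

2πR = 2π·12.5 = 78.539816
per-turn = √(78.539816² + 11²) = √(6168.5028 + 121) = √6289.5028 = 79.306385
L = 1.25 × 79.306385 = 99.132982
V = π·1.25² × L = 4.908739 × 99.132982 = 486.617886

L=99.133 V=486.618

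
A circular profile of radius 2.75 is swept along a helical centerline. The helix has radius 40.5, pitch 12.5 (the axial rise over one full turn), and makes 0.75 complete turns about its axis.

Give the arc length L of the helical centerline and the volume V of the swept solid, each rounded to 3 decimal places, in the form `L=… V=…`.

L=191.082 V=4539.779

2πR = 2π·40.5 = 254.469005
per-turn = √(254.469005² + 12.5²) = √(64754.4745 + 156.25) = √64910.7245 = 254.775832
L = 0.75 × 254.775832 = 191.081874
V = π·2.75² × L = 23.758294 × 191.081874 = 4539.779422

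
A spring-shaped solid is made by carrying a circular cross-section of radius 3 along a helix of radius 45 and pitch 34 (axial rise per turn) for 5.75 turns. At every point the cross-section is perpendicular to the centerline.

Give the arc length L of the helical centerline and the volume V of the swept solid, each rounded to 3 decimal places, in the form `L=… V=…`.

2πR = 2π·45 = 282.743339
per-turn = √(282.743339² + 34²) = √(79943.7956 + 1156) = √81099.7956 = 284.780259
L = 5.75 × 284.780259 = 1637.486487
V = π·3² × L = 28.274334 × 1637.486487 = 46298.839649

L=1637.486 V=46298.840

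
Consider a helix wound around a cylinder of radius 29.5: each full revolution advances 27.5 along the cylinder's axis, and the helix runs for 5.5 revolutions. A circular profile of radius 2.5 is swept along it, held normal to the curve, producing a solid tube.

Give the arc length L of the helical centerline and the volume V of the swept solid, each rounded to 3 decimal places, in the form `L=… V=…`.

L=1030.606 V=20235.898

2πR = 2π·29.5 = 185.353967
per-turn = √(185.353967² + 27.5²) = √(34356.0929 + 756.25) = √35112.3429 = 187.382878
L = 5.5 × 187.382878 = 1030.605828
V = π·2.5² × L = 19.634954 × 1030.605828 = 20235.898118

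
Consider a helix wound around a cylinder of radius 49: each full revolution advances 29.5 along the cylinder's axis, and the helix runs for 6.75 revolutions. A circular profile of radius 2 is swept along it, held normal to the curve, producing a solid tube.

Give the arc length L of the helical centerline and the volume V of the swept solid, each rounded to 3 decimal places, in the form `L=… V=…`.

L=2087.682 V=26234.581

2πR = 2π·49 = 307.876080
per-turn = √(307.876080² + 29.5²) = √(94787.6807 + 870.25) = √95657.9307 = 309.286163
L = 6.75 × 309.286163 = 2087.681601
V = π·2² × L = 12.566371 × 2087.681601 = 26234.580720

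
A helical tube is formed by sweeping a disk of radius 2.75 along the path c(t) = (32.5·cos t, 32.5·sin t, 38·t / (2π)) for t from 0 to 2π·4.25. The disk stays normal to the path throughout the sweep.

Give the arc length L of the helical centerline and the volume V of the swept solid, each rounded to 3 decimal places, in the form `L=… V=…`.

L=882.764 V=20972.961

2πR = 2π·32.5 = 204.203522
per-turn = √(204.203522² + 38²) = √(41699.0786 + 1444) = √43143.0786 = 207.709120
L = 4.25 × 207.709120 = 882.763761
V = π·2.75² × L = 23.758294 × 882.763761 = 20972.961349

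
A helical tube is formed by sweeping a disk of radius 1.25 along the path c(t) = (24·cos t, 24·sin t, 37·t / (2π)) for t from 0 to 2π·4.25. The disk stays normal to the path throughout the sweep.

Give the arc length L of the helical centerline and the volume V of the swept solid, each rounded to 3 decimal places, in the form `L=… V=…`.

2πR = 2π·24 = 150.796447
per-turn = √(150.796447² + 37²) = √(22739.5685 + 1369) = √24108.5685 = 155.269342
L = 4.25 × 155.269342 = 659.894703
V = π·1.25² × L = 4.908739 × 659.894703 = 3239.250549

L=659.895 V=3239.251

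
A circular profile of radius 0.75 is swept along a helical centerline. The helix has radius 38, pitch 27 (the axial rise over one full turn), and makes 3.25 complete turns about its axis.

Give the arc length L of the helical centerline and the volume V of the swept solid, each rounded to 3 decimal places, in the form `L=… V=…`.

L=780.919 V=1379.998

2πR = 2π·38 = 238.761042
per-turn = √(238.761042² + 27²) = √(57006.8350 + 729) = √57735.8350 = 240.282823
L = 3.25 × 240.282823 = 780.919175
V = π·0.75² × L = 1.767146 × 780.919175 = 1379.998093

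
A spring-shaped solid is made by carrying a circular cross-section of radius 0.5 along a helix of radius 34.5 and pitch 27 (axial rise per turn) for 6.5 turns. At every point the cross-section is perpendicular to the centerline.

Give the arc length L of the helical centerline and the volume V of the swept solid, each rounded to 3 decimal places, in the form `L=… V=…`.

L=1419.892 V=1115.181

2πR = 2π·34.5 = 216.769893
per-turn = √(216.769893² + 27²) = √(46989.1866 + 729) = √47718.1866 = 218.444928
L = 6.5 × 218.444928 = 1419.892032
V = π·0.5² × L = 0.785398 × 1419.892032 = 1115.180594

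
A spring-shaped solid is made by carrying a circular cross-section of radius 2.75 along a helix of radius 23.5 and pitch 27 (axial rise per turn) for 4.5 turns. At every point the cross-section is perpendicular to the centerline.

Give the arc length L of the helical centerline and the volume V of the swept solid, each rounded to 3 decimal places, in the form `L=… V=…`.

2πR = 2π·23.5 = 147.654855
per-turn = √(147.654855² + 27²) = √(21801.9561 + 729) = √22530.9561 = 150.103152
L = 4.5 × 150.103152 = 675.464182
V = π·2.75² × L = 23.758294 × 675.464182 = 16047.876927

L=675.464 V=16047.877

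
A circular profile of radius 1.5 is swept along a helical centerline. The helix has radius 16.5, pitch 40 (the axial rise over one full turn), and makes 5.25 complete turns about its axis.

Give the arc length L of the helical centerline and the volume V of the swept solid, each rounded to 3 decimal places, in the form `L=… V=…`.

L=583.388 V=4123.728

2πR = 2π·16.5 = 103.672558
per-turn = √(103.672558² + 40²) = √(10747.9992 + 1600) = √12347.9992 = 111.121551
L = 5.25 × 111.121551 = 583.388145
V = π·1.5² × L = 7.068583 × 583.388145 = 4123.727799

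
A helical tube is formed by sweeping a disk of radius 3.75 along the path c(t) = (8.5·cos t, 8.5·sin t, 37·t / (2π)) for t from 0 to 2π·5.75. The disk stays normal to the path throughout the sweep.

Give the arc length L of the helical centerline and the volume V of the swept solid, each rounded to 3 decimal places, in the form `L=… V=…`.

L=373.587 V=16504.568

2πR = 2π·8.5 = 53.407075
per-turn = √(53.407075² + 37²) = √(2852.3157 + 1369) = √4221.3157 = 64.971653
L = 5.75 × 64.971653 = 373.587004
V = π·3.75² × L = 44.178647 × 373.587004 = 16504.568249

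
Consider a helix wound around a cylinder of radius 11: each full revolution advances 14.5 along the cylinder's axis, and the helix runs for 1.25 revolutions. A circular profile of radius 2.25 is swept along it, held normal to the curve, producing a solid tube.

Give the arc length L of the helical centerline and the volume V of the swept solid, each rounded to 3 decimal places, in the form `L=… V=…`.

L=88.275 V=1403.947

2πR = 2π·11 = 69.115038
per-turn = √(69.115038² + 14.5²) = √(4776.8885 + 210.25) = √4987.1385 = 70.619675
L = 1.25 × 70.619675 = 88.274594
V = π·2.25² × L = 15.904313 × 88.274594 = 1403.946757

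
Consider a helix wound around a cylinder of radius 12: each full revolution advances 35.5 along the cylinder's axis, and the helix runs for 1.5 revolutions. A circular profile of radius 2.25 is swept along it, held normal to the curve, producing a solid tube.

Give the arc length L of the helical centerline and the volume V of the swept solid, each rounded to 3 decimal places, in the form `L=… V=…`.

2πR = 2π·12 = 75.398224
per-turn = √(75.398224² + 35.5²) = √(5684.8921 + 1260.25) = √6945.1421 = 83.337519
L = 1.5 × 83.337519 = 125.006279
V = π·2.25² × L = 15.904313 × 125.006279 = 1988.138965

L=125.006 V=1988.139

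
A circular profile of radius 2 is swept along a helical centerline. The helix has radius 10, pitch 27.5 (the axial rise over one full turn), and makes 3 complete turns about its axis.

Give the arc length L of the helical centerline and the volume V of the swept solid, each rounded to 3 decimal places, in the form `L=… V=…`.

2πR = 2π·10 = 62.831853
per-turn = √(62.831853² + 27.5²) = √(3947.8418 + 756.25) = √4704.0918 = 68.586382
L = 3 × 68.586382 = 205.759145
V = π·2² × L = 12.566371 × 205.759145 = 2585.645676

L=205.759 V=2585.646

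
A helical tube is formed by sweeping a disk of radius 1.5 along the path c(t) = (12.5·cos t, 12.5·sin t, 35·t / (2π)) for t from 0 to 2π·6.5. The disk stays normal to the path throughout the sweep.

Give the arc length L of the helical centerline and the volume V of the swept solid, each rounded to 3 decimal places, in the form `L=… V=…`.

2πR = 2π·12.5 = 78.539816
per-turn = √(78.539816² + 35²) = √(6168.5028 + 1225) = √7393.5028 = 85.985480
L = 6.5 × 85.985480 = 558.905619
V = π·1.5² × L = 7.068583 × 558.905619 = 3950.671022

L=558.906 V=3950.671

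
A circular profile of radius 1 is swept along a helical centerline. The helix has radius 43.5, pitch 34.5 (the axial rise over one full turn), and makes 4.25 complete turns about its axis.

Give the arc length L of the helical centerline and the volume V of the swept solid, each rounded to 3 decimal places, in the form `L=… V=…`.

2πR = 2π·43.5 = 273.318561
per-turn = √(273.318561² + 34.5²) = √(74703.0357 + 1190.25) = √75893.2857 = 275.487360
L = 4.25 × 275.487360 = 1170.821281
V = π·1² × L = 3.141593 × 1170.821281 = 3678.243537

L=1170.821 V=3678.244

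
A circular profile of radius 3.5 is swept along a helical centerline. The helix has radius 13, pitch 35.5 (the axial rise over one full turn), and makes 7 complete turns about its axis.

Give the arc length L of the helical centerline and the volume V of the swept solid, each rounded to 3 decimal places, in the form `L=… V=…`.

2πR = 2π·13 = 81.681409
per-turn = √(81.681409² + 35.5²) = √(6671.8526 + 1260.25) = √7932.1026 = 89.062352
L = 7 × 89.062352 = 623.436465
V = π·3.5² × L = 38.484510 × 623.436465 = 23992.646885

L=623.436 V=23992.647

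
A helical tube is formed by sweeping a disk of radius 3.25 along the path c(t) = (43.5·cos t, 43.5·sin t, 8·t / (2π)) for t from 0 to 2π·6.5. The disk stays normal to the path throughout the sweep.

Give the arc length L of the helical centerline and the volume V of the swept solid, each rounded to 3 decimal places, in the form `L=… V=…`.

L=1777.331 V=58977.320

2πR = 2π·43.5 = 273.318561
per-turn = √(273.318561² + 8²) = √(74703.0357 + 64) = √74767.0357 = 273.435615
L = 6.5 × 273.435615 = 1777.331499
V = π·3.25² × L = 33.183072 × 1777.331499 = 58977.319830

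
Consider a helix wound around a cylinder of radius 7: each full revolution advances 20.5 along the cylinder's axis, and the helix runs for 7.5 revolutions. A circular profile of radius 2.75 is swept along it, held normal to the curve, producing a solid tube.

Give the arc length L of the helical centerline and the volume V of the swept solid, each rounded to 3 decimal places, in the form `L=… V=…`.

2πR = 2π·7 = 43.982297
per-turn = √(43.982297² + 20.5²) = √(1934.4425 + 420.25) = √2354.6925 = 48.525173
L = 7.5 × 48.525173 = 363.938801
V = π·2.75² × L = 23.758294 × 363.938801 = 8646.565198

L=363.939 V=8646.565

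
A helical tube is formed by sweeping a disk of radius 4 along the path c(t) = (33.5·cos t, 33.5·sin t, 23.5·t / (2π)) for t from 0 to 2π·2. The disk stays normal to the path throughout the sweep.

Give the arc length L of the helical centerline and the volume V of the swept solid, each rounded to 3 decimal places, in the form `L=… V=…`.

2πR = 2π·33.5 = 210.486708
per-turn = √(210.486708² + 23.5²) = √(44304.6542 + 552.25) = √44856.9042 = 211.794486
L = 2 × 211.794486 = 423.588971
V = π·4² × L = 50.265482 × 423.588971 = 21291.904007

L=423.589 V=21291.904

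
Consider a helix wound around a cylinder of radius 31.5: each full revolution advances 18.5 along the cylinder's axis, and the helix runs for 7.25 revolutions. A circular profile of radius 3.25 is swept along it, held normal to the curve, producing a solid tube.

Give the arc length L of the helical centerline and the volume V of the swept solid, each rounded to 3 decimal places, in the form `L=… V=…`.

2πR = 2π·31.5 = 197.920337
per-turn = √(197.920337² + 18.5²) = √(39172.4599 + 342.25) = √39514.7099 = 198.783072
L = 7.25 × 198.783072 = 1441.177275
V = π·3.25² × L = 33.183072 × 1441.177275 = 47822.689856

L=1441.177 V=47822.690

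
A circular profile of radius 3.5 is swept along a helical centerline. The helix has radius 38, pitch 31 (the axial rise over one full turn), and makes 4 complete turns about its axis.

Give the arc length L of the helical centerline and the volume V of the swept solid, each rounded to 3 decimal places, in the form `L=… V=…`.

L=963.060 V=37062.908

2πR = 2π·38 = 238.761042
per-turn = √(238.761042² + 31²) = √(57006.8350 + 961) = √57967.8350 = 240.765103
L = 4 × 240.765103 = 963.060414
V = π·3.5² × L = 38.484510 × 963.060414 = 37062.908126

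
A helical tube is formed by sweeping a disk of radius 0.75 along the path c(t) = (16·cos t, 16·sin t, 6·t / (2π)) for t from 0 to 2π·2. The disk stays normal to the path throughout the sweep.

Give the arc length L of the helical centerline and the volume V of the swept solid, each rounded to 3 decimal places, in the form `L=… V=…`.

L=201.420 V=355.938

2πR = 2π·16 = 100.530965
per-turn = √(100.530965² + 6²) = √(10106.4749 + 36) = √10142.4749 = 100.709855
L = 2 × 100.709855 = 201.419710
V = π·0.75² × L = 1.767146 × 201.419710 = 355.938008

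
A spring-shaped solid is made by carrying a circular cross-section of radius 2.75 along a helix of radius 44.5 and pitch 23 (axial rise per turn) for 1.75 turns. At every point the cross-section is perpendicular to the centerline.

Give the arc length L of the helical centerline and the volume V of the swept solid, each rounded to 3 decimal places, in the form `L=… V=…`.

L=490.956 V=11664.271

2πR = 2π·44.5 = 279.601746
per-turn = √(279.601746² + 23²) = √(78177.1365 + 529) = √78706.1365 = 280.546140
L = 1.75 × 280.546140 = 490.955744
V = π·2.75² × L = 23.758294 × 490.955744 = 11664.271133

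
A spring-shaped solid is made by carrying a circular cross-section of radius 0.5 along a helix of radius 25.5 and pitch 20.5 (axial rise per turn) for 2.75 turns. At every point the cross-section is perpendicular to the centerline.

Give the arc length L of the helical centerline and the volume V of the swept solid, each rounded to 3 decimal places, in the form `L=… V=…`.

L=444.200 V=348.874

2πR = 2π·25.5 = 160.221225
per-turn = √(160.221225² + 20.5²) = √(25670.8410 + 420.25) = √26091.0910 = 161.527369
L = 2.75 × 161.527369 = 444.200266
V = π·0.5² × L = 0.785398 × 444.200266 = 348.874073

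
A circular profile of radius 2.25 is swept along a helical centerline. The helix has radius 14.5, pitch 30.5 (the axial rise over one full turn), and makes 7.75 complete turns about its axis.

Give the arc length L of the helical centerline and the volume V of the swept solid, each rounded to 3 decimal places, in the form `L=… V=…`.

L=744.589 V=11842.170

2πR = 2π·14.5 = 91.106187
per-turn = √(91.106187² + 30.5²) = √(8300.3373 + 930.25) = √9230.5873 = 96.075945
L = 7.75 × 96.075945 = 744.588578
V = π·2.25² × L = 15.904313 × 744.588578 = 11842.169651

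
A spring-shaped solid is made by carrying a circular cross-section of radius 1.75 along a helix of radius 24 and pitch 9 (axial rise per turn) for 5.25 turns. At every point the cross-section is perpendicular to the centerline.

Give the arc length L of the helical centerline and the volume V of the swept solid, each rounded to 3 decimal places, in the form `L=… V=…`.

L=793.090 V=7630.421

2πR = 2π·24 = 150.796447
per-turn = √(150.796447² + 9²) = √(22739.5685 + 81) = √22820.5685 = 151.064783
L = 5.25 × 151.064783 = 793.090109
V = π·1.75² × L = 9.621128 × 793.090109 = 7630.421055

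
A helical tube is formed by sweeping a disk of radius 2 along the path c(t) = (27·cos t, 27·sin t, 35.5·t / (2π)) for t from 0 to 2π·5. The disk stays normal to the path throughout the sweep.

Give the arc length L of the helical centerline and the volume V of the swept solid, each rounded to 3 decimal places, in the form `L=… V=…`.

L=866.603 V=10890.052

2πR = 2π·27 = 169.646003
per-turn = √(169.646003² + 35.5²) = √(28779.7664 + 1260.25) = √30040.0164 = 173.320560
L = 5 × 173.320560 = 866.602799
V = π·2² × L = 12.566371 × 866.602799 = 10890.051945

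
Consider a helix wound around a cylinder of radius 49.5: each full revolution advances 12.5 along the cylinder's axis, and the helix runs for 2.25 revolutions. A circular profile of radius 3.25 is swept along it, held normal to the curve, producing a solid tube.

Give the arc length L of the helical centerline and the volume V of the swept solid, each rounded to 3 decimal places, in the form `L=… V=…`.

2πR = 2π·49.5 = 311.017673
per-turn = √(311.017673² + 12.5²) = √(96731.9927 + 156.25) = √96888.2427 = 311.268763
L = 2.25 × 311.268763 = 700.354716
V = π·3.25² × L = 33.183072 × 700.354716 = 23239.921264

L=700.355 V=23239.921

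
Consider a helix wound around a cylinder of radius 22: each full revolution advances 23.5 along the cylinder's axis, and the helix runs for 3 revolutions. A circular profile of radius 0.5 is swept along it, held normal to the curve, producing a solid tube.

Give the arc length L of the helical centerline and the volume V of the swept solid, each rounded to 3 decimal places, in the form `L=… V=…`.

2πR = 2π·22 = 138.230077
per-turn = √(138.230077² + 23.5²) = √(19107.5541 + 552.25) = √19659.8041 = 140.213423
L = 3 × 140.213423 = 420.640270
V = π·0.5² × L = 0.785398 × 420.640270 = 330.370096

L=420.640 V=330.370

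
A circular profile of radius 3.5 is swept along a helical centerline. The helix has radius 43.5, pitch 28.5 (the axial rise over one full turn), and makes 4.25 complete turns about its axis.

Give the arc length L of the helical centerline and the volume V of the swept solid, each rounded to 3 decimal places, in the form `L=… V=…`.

L=1167.902 V=44946.132

2πR = 2π·43.5 = 273.318561
per-turn = √(273.318561² + 28.5²) = √(74703.0357 + 812.25) = √75515.2857 = 274.800447
L = 4.25 × 274.800447 = 1167.901900
V = π·3.5² × L = 38.484510 × 1167.901900 = 44946.132360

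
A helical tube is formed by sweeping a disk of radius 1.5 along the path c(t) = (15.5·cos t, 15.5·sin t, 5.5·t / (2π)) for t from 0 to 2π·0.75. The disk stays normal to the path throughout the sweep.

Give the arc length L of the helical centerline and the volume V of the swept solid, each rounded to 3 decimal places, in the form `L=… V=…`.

L=73.158 V=517.126

2πR = 2π·15.5 = 97.389372
per-turn = √(97.389372² + 5.5²) = √(9484.6898 + 30.25) = √9514.9398 = 97.544553
L = 0.75 × 97.544553 = 73.158415
V = π·1.5² × L = 7.068583 × 73.158415 = 517.126361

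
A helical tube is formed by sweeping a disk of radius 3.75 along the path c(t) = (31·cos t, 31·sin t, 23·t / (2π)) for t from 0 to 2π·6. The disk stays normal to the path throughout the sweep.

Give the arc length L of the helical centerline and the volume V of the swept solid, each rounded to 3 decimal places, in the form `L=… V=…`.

2πR = 2π·31 = 194.778745
per-turn = √(194.778745² + 23²) = √(37938.7593 + 529) = √38467.7593 = 196.131995
L = 6 × 196.131995 = 1176.791968
V = π·3.75² × L = 44.178647 × 1176.791968 = 51989.076574

L=1176.792 V=51989.077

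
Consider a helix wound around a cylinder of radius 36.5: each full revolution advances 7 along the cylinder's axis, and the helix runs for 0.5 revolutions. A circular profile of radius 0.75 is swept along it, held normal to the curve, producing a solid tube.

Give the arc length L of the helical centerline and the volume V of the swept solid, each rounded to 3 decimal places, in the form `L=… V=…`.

2πR = 2π·36.5 = 229.336264
per-turn = √(229.336264² + 7²) = √(52595.1219 + 49) = √52644.1219 = 229.443069
L = 0.5 × 229.443069 = 114.721534
V = π·0.75² × L = 1.767146 × 114.721534 = 202.729686

L=114.722 V=202.730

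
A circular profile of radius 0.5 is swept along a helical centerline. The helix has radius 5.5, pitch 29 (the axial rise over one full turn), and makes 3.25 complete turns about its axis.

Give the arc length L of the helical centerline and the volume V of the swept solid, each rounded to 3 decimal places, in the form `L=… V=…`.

2πR = 2π·5.5 = 34.557519
per-turn = √(34.557519² + 29²) = √(1194.2221 + 841) = √2035.2221 = 45.113436
L = 3.25 × 45.113436 = 146.618668
V = π·0.5² × L = 0.785398 × 146.618668 = 115.154032

L=146.619 V=115.154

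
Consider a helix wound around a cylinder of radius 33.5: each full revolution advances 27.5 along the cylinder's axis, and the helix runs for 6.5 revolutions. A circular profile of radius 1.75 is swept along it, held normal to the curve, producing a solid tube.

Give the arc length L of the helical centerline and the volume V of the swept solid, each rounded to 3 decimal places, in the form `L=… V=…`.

2πR = 2π·33.5 = 210.486708
per-turn = √(210.486708² + 27.5²) = √(44304.6542 + 756.25) = √45060.9042 = 212.275538
L = 6.5 × 212.275538 = 1379.790999
V = π·1.75² × L = 9.621128 × 1379.790999 = 13275.145126

L=1379.791 V=13275.145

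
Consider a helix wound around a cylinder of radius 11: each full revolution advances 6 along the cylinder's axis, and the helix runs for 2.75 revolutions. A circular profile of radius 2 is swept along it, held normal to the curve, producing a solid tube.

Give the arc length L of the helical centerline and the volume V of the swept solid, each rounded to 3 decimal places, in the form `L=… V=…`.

2πR = 2π·11 = 69.115038
per-turn = √(69.115038² + 6²) = √(4776.8885 + 36) = √4812.8885 = 69.374985
L = 2.75 × 69.374985 = 190.781208
V = π·2² × L = 12.566371 × 190.781208 = 2397.427372

L=190.781 V=2397.427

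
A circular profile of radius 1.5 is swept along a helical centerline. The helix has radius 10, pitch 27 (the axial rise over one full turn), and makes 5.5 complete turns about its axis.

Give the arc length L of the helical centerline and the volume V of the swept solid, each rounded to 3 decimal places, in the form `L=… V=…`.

2πR = 2π·10 = 62.831853
per-turn = √(62.831853² + 27²) = √(3947.8418 + 729) = √4676.8418 = 68.387439
L = 5.5 × 68.387439 = 376.130912
V = π·1.5² × L = 7.068583 × 376.130912 = 2658.712750

L=376.131 V=2658.713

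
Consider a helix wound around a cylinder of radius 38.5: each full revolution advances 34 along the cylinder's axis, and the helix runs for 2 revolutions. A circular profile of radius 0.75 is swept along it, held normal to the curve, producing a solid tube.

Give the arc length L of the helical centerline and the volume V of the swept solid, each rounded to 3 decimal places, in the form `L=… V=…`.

L=488.561 V=863.358

2πR = 2π·38.5 = 241.902634
per-turn = √(241.902634² + 34²) = √(58516.8845 + 1156) = √59672.8845 = 244.280340
L = 2 × 244.280340 = 488.560680
V = π·0.75² × L = 1.767146 × 488.560680 = 863.357987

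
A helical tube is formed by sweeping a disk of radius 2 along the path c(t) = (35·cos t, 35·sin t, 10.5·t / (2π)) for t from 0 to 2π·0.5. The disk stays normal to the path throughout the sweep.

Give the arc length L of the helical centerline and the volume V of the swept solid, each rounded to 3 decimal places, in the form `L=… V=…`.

2πR = 2π·35 = 219.911486
per-turn = √(219.911486² + 10.5²) = √(48361.0616 + 110.25) = √48471.3116 = 220.162012
L = 0.5 × 220.162012 = 110.081006
V = π·2² × L = 12.566371 × 110.081006 = 1383.318720

L=110.081 V=1383.319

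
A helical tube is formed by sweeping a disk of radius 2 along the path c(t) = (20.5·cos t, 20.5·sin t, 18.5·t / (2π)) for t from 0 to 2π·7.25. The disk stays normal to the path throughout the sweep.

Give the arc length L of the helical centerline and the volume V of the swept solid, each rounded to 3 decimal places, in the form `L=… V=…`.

L=943.421 V=11855.381

2πR = 2π·20.5 = 128.805299
per-turn = √(128.805299² + 18.5²) = √(16590.8050 + 342.25) = √16933.0550 = 130.127073
L = 7.25 × 130.127073 = 943.421276
V = π·2² × L = 12.566371 × 943.421276 = 11855.381395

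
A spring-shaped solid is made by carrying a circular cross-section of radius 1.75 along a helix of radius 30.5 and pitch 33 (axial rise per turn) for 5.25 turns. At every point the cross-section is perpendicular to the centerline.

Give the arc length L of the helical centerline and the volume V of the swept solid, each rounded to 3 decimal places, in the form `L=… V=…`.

L=1020.903 V=9822.237

2πR = 2π·30.5 = 191.637152
per-turn = √(191.637152² + 33²) = √(36724.7980 + 1089) = √37813.7980 = 194.457702
L = 5.25 × 194.457702 = 1020.902937
V = π·1.75² × L = 9.621128 × 1020.902937 = 9822.237323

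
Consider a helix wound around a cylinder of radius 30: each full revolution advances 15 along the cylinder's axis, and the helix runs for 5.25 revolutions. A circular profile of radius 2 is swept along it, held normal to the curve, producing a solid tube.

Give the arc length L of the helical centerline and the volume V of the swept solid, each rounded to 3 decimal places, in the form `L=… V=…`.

2πR = 2π·30 = 188.495559
per-turn = √(188.495559² + 15²) = √(35530.5758 + 225) = √35755.5758 = 189.091448
L = 5.25 × 189.091448 = 992.730104
V = π·2² × L = 12.566371 × 992.730104 = 12475.014406

L=992.730 V=12475.014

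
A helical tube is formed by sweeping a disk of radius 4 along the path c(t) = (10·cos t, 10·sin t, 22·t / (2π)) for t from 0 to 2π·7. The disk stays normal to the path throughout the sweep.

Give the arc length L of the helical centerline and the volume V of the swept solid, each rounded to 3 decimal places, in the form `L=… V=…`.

2πR = 2π·10 = 62.831853
per-turn = √(62.831853² + 22²) = √(3947.8418 + 484) = √4431.8418 = 66.572079
L = 7 × 66.572079 = 466.004556
V = π·4² × L = 50.265482 × 466.004556 = 23423.943837

L=466.005 V=23423.944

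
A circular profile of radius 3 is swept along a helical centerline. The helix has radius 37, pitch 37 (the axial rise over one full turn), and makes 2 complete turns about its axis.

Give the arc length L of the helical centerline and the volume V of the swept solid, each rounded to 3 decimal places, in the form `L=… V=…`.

L=470.808 V=13311.772

2πR = 2π·37 = 232.477856
per-turn = √(232.477856² + 37²) = √(54045.9537 + 1369) = √55414.9537 = 235.403810
L = 2 × 235.403810 = 470.807620
V = π·3² × L = 28.274334 × 470.807620 = 13311.771835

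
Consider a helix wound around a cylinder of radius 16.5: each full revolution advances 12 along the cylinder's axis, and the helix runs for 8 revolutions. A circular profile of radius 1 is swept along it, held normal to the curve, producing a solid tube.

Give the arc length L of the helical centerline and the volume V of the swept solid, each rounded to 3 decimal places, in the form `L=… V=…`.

2πR = 2π·16.5 = 103.672558
per-turn = √(103.672558² + 12²) = √(10747.9992 + 144) = √10891.9992 = 104.364741
L = 8 × 104.364741 = 834.917929
V = π·1² × L = 3.141593 × 834.917929 = 2622.972032

L=834.918 V=2622.972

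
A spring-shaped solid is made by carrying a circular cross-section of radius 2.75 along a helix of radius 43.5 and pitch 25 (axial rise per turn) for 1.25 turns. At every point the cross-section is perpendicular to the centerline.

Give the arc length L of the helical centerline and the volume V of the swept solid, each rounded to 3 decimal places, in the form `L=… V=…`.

2πR = 2π·43.5 = 273.318561
per-turn = √(273.318561² + 25²) = √(74703.0357 + 625) = √75328.0357 = 274.459534
L = 1.25 × 274.459534 = 343.074417
V = π·2.75² × L = 23.758294 × 343.074417 = 8150.863022

L=343.074 V=8150.863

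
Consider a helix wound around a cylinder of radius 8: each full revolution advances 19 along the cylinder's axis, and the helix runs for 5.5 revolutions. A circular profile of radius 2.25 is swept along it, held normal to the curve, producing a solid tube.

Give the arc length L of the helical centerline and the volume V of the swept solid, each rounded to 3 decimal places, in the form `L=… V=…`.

L=295.551 V=4700.538

2πR = 2π·8 = 50.265482
per-turn = √(50.265482² + 19²) = √(2526.6187 + 361) = √2887.6187 = 53.736568
L = 5.5 × 53.736568 = 295.551123
V = π·2.25² × L = 15.904313 × 295.551123 = 4700.537516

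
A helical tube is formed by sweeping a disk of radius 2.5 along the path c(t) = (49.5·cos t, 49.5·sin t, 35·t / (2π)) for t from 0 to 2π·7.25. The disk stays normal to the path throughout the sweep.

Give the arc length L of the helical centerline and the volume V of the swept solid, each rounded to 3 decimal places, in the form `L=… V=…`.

2πR = 2π·49.5 = 311.017673
per-turn = √(311.017673² + 35²) = √(96731.9927 + 1225) = √97956.9927 = 312.980818
L = 7.25 × 312.980818 = 2269.110934
V = π·2.5² × L = 19.634954 × 2269.110934 = 44553.889002

L=2269.111 V=44553.889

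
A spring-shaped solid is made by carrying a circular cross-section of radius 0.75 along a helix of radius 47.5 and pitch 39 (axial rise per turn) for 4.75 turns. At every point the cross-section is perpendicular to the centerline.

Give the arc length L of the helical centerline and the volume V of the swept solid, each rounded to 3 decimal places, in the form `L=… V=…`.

L=1429.696 V=2526.482

2πR = 2π·47.5 = 298.451302
per-turn = √(298.451302² + 39²) = √(89073.1797 + 1521) = √90594.1797 = 300.988670
L = 4.75 × 300.988670 = 1429.696184
V = π·0.75² × L = 1.767146 × 1429.696184 = 2526.481704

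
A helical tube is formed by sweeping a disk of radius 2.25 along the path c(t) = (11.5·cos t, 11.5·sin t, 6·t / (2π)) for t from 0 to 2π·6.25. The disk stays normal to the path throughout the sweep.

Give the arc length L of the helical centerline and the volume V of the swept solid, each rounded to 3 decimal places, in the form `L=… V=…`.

L=453.158 V=7207.170

2πR = 2π·11.5 = 72.256631
per-turn = √(72.256631² + 6²) = √(5221.0207 + 36) = √5257.0207 = 72.505315
L = 6.25 × 72.505315 = 453.158220
V = π·2.25² × L = 15.904313 × 453.158220 = 7207.170080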